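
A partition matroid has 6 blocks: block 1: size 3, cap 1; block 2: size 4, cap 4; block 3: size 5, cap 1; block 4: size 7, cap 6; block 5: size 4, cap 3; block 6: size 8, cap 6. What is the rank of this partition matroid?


Rank of a partition matroid = sum of min(|Si|, ci) for each block.
= min(3,1) + min(4,4) + min(5,1) + min(7,6) + min(4,3) + min(8,6)
= 1 + 4 + 1 + 6 + 3 + 6
= 21.

21


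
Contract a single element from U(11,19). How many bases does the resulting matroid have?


Contracting e from U(11,19) gives U(10,18).
Bases of U(10,18) = C(18,10) = 43758.

43758


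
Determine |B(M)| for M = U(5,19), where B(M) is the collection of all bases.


Bases of U(5,19) are all 5-element subsets of the 19-element ground set.
Number of bases = C(19,5).
C(19,5) = 19! / (5! * 14!) = 11628.

11628


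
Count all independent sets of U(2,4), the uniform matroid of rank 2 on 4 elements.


Independent sets of U(2,4) are all subsets of size <= 2.
Count = C(4,0) + C(4,1) + C(4,2)
     = 1 + 4 + 6
     = 11.

11


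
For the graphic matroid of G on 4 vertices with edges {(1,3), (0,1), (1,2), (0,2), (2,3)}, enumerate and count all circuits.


A circuit in a graphic matroid = edge set of a simple cycle.
G has 4 vertices and 5 edges.
Enumerating all minimal edge subsets forming cycles...
Total circuits found: 3.

3


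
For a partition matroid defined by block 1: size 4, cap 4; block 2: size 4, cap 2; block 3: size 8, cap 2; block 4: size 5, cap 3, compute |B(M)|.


A basis picks exactly ci elements from block i.
Number of bases = product of C(|Si|, ci).
= C(4,4) * C(4,2) * C(8,2) * C(5,3)
= 1 * 6 * 28 * 10
= 1680.

1680


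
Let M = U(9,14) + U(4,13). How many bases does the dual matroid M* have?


(M1+M2)* = M1* + M2*.
M1* = U(5,14), bases: C(14,5) = 2002.
M2* = U(9,13), bases: C(13,9) = 715.
|B(M*)| = 2002 * 715 = 1431430.

1431430


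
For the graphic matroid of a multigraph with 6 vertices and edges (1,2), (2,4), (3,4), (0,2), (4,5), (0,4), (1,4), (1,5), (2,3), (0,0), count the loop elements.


In a graphic matroid, a loop is a self-loop edge (u,u) with rank 0.
Examining all 10 edges for self-loops...
Self-loops found: (0,0)
Number of loops = 1.

1


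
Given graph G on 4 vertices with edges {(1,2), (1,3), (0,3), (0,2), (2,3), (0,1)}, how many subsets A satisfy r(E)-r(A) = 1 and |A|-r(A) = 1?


R(x,y) = sum over A in 2^E of x^(r(E)-r(A)) * y^(|A|-r(A)).
G has 4 vertices, 6 edges. r(E) = 3.
Enumerate all 2^6 = 64 subsets.
Count subsets with r(E)-r(A)=1 and |A|-r(A)=1: 4.

4


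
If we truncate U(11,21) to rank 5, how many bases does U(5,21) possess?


Truncating U(11,21) to rank 5 gives U(5,21).
Bases of U(5,21) are all 5-element subsets of 21 elements.
Number of bases = (21 choose 5) = 20349.

20349


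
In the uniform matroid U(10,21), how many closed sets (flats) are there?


Flats of U(10,21): every subset of size < 10 is a flat, plus E itself.
Count = C(21,0) + C(21,1) + C(21,2) + C(21,3) + C(21,4) + C(21,5) + C(21,6) + C(21,7) + C(21,8) + C(21,9) + 1
     = 1 + 21 + 210 + 1330 + 5985 + 20349 + 54264 + 116280 + 203490 + 293930 + 1
     = 695861.

695861


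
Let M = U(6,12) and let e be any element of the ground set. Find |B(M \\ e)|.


Deleting e from U(6,12) gives U(6,11) since n > r.
Bases of U(6,11) = C(11,6) = 11! / (6! * 5!) = 462.

462


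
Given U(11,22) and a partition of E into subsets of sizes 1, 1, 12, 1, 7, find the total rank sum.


r(Ai) = min(|Ai|, 11) for each part.
Sum = min(1,11) + min(1,11) + min(12,11) + min(1,11) + min(7,11)
    = 1 + 1 + 11 + 1 + 7
    = 21.

21


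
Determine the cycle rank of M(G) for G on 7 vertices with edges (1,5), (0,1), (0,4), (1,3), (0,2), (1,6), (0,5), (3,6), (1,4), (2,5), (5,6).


Cycle rank (nullity) = |E| - r(M) = |E| - (|V| - c).
|E| = 11, |V| = 7, c = 1.
Nullity = 11 - (7 - 1) = 11 - 6 = 5.

5


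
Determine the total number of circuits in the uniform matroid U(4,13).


In U(4,13), circuits are the (5)-element subsets.
Any set of 5 elements is dependent, and removing any one element gives
an independent set of size 4, so it is a minimal dependent set.
Number of circuits = (13 choose 5) = 1287.

1287


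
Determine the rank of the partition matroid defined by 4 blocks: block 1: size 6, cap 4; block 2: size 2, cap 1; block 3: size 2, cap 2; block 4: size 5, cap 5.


Rank of a partition matroid = sum of min(|Si|, ci) for each block.
= min(6,4) + min(2,1) + min(2,2) + min(5,5)
= 4 + 1 + 2 + 5
= 12.

12


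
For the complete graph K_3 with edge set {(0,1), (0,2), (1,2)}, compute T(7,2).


T(K_3; x,y) = x^2 + x + y.
T(7,2) = 49 + 7 + 2 = 58.

58


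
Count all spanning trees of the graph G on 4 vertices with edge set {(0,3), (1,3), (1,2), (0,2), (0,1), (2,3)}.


By Kirchhoff's matrix tree theorem, the number of spanning trees equals
the determinant of any cofactor of the Laplacian matrix L.
G has 4 vertices and 6 edges.
Computing the (3 x 3) cofactor determinant gives 16.

16


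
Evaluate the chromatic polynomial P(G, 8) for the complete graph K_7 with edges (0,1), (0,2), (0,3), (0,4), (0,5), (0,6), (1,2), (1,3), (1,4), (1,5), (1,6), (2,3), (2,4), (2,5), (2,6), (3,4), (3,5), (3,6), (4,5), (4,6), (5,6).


P(K_7, k) = k(k-1)(k-2)...(k-6).
P(8) = (8) * (7) * (6) * (5) * (4) * (3) * (2) = 40320.

40320


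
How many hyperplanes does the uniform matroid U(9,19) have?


Hyperplanes of U(9,19) are flats of rank 8.
In a uniform matroid, these are exactly the (8)-element subsets.
Count = C(19,8) = 19! / (8! * 11!) = 75582.

75582


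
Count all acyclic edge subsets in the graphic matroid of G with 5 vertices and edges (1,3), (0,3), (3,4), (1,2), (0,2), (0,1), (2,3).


An independent set in a graphic matroid is an acyclic edge subset.
G has 5 vertices and 7 edges.
Enumerate all 2^7 = 128 subsets, checking for acyclicity.
Total independent sets = 76.

76


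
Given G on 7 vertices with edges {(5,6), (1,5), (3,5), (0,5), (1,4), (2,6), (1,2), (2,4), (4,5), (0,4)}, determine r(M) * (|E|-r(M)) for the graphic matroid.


r(M) = |V| - c = 7 - 1 = 6.
nullity = |E| - r(M) = 10 - 6 = 4.
Product = 6 * 4 = 24.

24


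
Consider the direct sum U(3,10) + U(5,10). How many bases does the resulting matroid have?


Bases of a direct sum M1 + M2: |B| = |B(M1)| * |B(M2)|.
|B(U(3,10))| = C(10,3) = 120.
|B(U(5,10))| = C(10,5) = 252.
Total bases = 120 * 252 = 30240.

30240


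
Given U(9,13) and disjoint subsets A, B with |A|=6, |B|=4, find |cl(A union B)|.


|A union B| = 6 + 4 = 10 (disjoint).
In U(9,13), cl(S) = S if |S| < 9, else cl(S) = E.
Since 10 >= 9, cl(A union B) = E.
|cl(A union B)| = 13.

13


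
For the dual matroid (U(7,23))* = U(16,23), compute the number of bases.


The dual of U(r,n) is U(n-r, n) = U(16,23).
Bases of U(16,23) are all (16)-element subsets.
|B(M*)| = C(23,16) = 245157.

245157


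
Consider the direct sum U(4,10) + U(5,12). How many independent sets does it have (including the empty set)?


For a direct sum, |I(M1+M2)| = |I(M1)| * |I(M2)|.
|I(U(4,10))| = sum C(10,k) for k=0..4 = 386.
|I(U(5,12))| = sum C(12,k) for k=0..5 = 1586.
Total = 386 * 1586 = 612196.

612196


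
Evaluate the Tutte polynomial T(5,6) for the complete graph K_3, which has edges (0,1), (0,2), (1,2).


T(K_3; x,y) = x^2 + x + y.
T(5,6) = 25 + 5 + 6 = 36.

36


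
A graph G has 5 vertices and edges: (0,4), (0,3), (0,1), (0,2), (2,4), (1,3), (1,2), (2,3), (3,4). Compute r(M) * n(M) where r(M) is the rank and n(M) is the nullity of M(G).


r(M) = |V| - c = 5 - 1 = 4.
nullity = |E| - r(M) = 9 - 4 = 5.
Product = 4 * 5 = 20.

20


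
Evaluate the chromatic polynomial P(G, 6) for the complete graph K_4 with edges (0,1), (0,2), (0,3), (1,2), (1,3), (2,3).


P(K_4, k) = k(k-1)(k-2)...(k-3).
P(6) = (6) * (5) * (4) * (3) = 360.

360


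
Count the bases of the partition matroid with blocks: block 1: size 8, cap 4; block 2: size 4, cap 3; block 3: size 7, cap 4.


A basis picks exactly ci elements from block i.
Number of bases = product of C(|Si|, ci).
= C(8,4) * C(4,3) * C(7,4)
= 70 * 4 * 35
= 9800.

9800


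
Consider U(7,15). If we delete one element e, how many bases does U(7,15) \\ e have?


Deleting e from U(7,15) gives U(7,14) since n > r.
Bases of U(7,14) = (14 choose 7) = 3432.

3432


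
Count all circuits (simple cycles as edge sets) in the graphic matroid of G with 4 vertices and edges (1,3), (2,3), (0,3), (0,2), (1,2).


A circuit in a graphic matroid = edge set of a simple cycle.
G has 4 vertices and 5 edges.
Enumerating all minimal edge subsets forming cycles...
Total circuits found: 3.

3


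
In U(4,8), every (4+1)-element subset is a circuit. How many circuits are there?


In U(4,8), circuits are the (5)-element subsets.
Any set of 5 elements is dependent, and removing any one element gives
an independent set of size 4, so it is a minimal dependent set.
Number of circuits = C(8,5) = 56.

56


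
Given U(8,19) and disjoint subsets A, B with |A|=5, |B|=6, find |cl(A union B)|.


|A union B| = 5 + 6 = 11 (disjoint).
In U(8,19), cl(S) = S if |S| < 8, else cl(S) = E.
Since 11 >= 8, cl(A union B) = E.
|cl(A union B)| = 19.

19


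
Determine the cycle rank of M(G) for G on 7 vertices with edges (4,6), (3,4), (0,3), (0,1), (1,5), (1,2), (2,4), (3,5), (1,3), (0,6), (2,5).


Cycle rank (nullity) = |E| - r(M) = |E| - (|V| - c).
|E| = 11, |V| = 7, c = 1.
Nullity = 11 - (7 - 1) = 11 - 6 = 5.

5


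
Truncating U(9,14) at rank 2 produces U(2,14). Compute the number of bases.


Truncating U(9,14) to rank 2 gives U(2,14).
Bases of U(2,14) are all 2-element subsets of 14 elements.
Number of bases = C(14,2) = 14! / (2! * 12!) = 91.

91


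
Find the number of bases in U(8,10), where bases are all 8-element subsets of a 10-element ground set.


Bases of U(8,10) are all 8-element subsets of the 10-element ground set.
Number of bases = C(10,8).
C(10,8) = 45.

45


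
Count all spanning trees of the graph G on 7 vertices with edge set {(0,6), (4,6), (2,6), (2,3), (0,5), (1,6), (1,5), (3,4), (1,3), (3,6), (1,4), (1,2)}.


By Kirchhoff's matrix tree theorem, the number of spanning trees equals
the determinant of any cofactor of the Laplacian matrix L.
G has 7 vertices and 12 edges.
Computing the (6 x 6) cofactor determinant gives 255.

255


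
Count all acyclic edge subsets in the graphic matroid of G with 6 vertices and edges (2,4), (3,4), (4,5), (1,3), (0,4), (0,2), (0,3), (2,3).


An independent set in a graphic matroid is an acyclic edge subset.
G has 6 vertices and 8 edges.
Enumerate all 2^8 = 256 subsets, checking for acyclicity.
Total independent sets = 152.

152


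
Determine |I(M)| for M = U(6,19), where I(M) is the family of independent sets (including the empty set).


Independent sets of U(6,19) are all subsets of size <= 6.
Count = (19 choose 0) + (19 choose 1) + (19 choose 2) + (19 choose 3) + (19 choose 4) + (19 choose 5) + (19 choose 6)
     = 1 + 19 + 171 + 969 + 3876 + 11628 + 27132
     = 43796.

43796


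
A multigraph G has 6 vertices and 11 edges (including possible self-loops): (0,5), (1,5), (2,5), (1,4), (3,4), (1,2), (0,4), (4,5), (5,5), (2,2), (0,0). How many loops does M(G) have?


In a graphic matroid, a loop is a self-loop edge (u,u) with rank 0.
Examining all 11 edges for self-loops...
Self-loops found: (5,5), (2,2), (0,0)
Number of loops = 3.

3


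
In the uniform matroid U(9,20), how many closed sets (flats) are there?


Flats of U(9,20): every subset of size < 9 is a flat, plus E itself.
Count = C(20,0) + C(20,1) + C(20,2) + C(20,3) + C(20,4) + C(20,5) + C(20,6) + C(20,7) + C(20,8) + 1
     = 1 + 20 + 190 + 1140 + 4845 + 15504 + 38760 + 77520 + 125970 + 1
     = 263951.

263951


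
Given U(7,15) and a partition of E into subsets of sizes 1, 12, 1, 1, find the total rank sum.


r(Ai) = min(|Ai|, 7) for each part.
Sum = min(1,7) + min(12,7) + min(1,7) + min(1,7)
    = 1 + 7 + 1 + 1
    = 10.

10


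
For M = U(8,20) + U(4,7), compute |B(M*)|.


(M1+M2)* = M1* + M2*.
M1* = U(12,20), bases: C(20,12) = 125970.
M2* = U(3,7), bases: C(7,3) = 35.
|B(M*)| = 125970 * 35 = 4408950.

4408950


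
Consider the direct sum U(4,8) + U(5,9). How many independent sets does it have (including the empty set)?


For a direct sum, |I(M1+M2)| = |I(M1)| * |I(M2)|.
|I(U(4,8))| = sum C(8,k) for k=0..4 = 163.
|I(U(5,9))| = sum C(9,k) for k=0..5 = 382.
Total = 163 * 382 = 62266.

62266


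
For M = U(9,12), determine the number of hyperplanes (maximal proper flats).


Hyperplanes of U(9,12) are flats of rank 8.
In a uniform matroid, these are exactly the (8)-element subsets.
Count = C(12,8) = 12! / (8! * 4!) = 495.

495


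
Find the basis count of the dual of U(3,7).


The dual of U(r,n) is U(n-r, n) = U(4,7).
Bases of U(4,7) are all (4)-element subsets.
|B(M*)| = (7 choose 4) = 35.

35


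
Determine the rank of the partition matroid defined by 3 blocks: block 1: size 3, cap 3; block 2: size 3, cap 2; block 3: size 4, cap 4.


Rank of a partition matroid = sum of min(|Si|, ci) for each block.
= min(3,3) + min(3,2) + min(4,4)
= 3 + 2 + 4
= 9.

9


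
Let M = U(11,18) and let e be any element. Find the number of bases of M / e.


Contracting e from U(11,18) gives U(10,17).
Bases of U(10,17) = C(17,10) = 19448.

19448


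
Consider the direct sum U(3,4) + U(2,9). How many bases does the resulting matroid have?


Bases of a direct sum M1 + M2: |B| = |B(M1)| * |B(M2)|.
|B(U(3,4))| = C(4,3) = 4.
|B(U(2,9))| = C(9,2) = 36.
Total bases = 4 * 36 = 144.

144


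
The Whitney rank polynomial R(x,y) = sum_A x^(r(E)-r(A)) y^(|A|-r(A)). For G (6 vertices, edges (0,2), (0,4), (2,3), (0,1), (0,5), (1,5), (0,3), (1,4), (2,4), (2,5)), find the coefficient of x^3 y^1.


R(x,y) = sum over A in 2^E of x^(r(E)-r(A)) * y^(|A|-r(A)).
G has 6 vertices, 10 edges. r(E) = 5.
Enumerate all 2^10 = 1024 subsets.
Count subsets with r(E)-r(A)=3 and |A|-r(A)=1: 5.

5


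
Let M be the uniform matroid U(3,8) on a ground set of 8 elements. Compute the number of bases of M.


Bases of U(3,8) are all 3-element subsets of the 8-element ground set.
Number of bases = C(8,3).
C(8,3) = (8 * 7 * 6) / (1 * 2 * 3) = 56.

56


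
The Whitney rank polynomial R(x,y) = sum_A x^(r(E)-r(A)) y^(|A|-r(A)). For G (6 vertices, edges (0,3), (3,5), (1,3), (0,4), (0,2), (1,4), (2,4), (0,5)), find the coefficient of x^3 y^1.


R(x,y) = sum over A in 2^E of x^(r(E)-r(A)) * y^(|A|-r(A)).
G has 6 vertices, 8 edges. r(E) = 5.
Enumerate all 2^8 = 256 subsets.
Count subsets with r(E)-r(A)=3 and |A|-r(A)=1: 2.

2


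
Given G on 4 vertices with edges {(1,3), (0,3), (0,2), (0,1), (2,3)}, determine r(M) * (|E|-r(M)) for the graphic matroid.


r(M) = |V| - c = 4 - 1 = 3.
nullity = |E| - r(M) = 5 - 3 = 2.
Product = 3 * 2 = 6.

6


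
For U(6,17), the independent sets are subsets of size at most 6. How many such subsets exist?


Independent sets of U(6,17) are all subsets of size <= 6.
Count = C(17,0) + C(17,1) + C(17,2) + C(17,3) + C(17,4) + C(17,5) + C(17,6)
     = 1 + 17 + 136 + 680 + 2380 + 6188 + 12376
     = 21778.

21778


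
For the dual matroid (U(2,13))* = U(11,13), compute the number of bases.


The dual of U(r,n) is U(n-r, n) = U(11,13).
Bases of U(11,13) are all (11)-element subsets.
|B(M*)| = (13 choose 11) = 78.

78


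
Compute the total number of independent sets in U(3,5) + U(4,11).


For a direct sum, |I(M1+M2)| = |I(M1)| * |I(M2)|.
|I(U(3,5))| = sum C(5,k) for k=0..3 = 26.
|I(U(4,11))| = sum C(11,k) for k=0..4 = 562.
Total = 26 * 562 = 14612.

14612


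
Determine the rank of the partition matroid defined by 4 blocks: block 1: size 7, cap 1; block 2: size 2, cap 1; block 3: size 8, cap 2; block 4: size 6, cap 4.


Rank of a partition matroid = sum of min(|Si|, ci) for each block.
= min(7,1) + min(2,1) + min(8,2) + min(6,4)
= 1 + 1 + 2 + 4
= 8.

8


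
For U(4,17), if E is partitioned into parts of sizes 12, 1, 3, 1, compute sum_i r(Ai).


r(Ai) = min(|Ai|, 4) for each part.
Sum = min(12,4) + min(1,4) + min(3,4) + min(1,4)
    = 4 + 1 + 3 + 1
    = 9.

9


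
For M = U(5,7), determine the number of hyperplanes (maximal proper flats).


Hyperplanes of U(5,7) are flats of rank 4.
In a uniform matroid, these are exactly the (4)-element subsets.
Count = (7 choose 4) = 35.

35


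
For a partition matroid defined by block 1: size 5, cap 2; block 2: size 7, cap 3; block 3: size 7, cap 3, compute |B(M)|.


A basis picks exactly ci elements from block i.
Number of bases = product of C(|Si|, ci).
= C(5,2) * C(7,3) * C(7,3)
= 10 * 35 * 35
= 12250.

12250


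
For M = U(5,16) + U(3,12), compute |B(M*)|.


(M1+M2)* = M1* + M2*.
M1* = U(11,16), bases: C(16,11) = 4368.
M2* = U(9,12), bases: C(12,9) = 220.
|B(M*)| = 4368 * 220 = 960960.

960960


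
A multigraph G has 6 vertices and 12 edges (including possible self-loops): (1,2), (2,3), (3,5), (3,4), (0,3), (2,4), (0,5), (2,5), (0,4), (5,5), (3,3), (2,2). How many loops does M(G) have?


In a graphic matroid, a loop is a self-loop edge (u,u) with rank 0.
Examining all 12 edges for self-loops...
Self-loops found: (5,5), (3,3), (2,2)
Number of loops = 3.

3


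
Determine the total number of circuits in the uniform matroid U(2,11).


In U(2,11), circuits are the (3)-element subsets.
Any set of 3 elements is dependent, and removing any one element gives
an independent set of size 2, so it is a minimal dependent set.
Number of circuits = C(11,3) = (11 * 10 * 9) / (1 * 2 * 3) = 165.

165


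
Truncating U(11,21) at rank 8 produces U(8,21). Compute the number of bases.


Truncating U(11,21) to rank 8 gives U(8,21).
Bases of U(8,21) are all 8-element subsets of 21 elements.
Number of bases = C(21,8) = 203490.

203490


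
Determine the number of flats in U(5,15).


Flats of U(5,15): every subset of size < 5 is a flat, plus E itself.
Count = C(15,0) + C(15,1) + C(15,2) + C(15,3) + C(15,4) + 1
     = 1 + 15 + 105 + 455 + 1365 + 1
     = 1942.

1942


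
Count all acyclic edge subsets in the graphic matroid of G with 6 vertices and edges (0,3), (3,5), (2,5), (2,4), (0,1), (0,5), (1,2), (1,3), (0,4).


An independent set in a graphic matroid is an acyclic edge subset.
G has 6 vertices and 9 edges.
Enumerate all 2^9 = 512 subsets, checking for acyclicity.
Total independent sets = 306.

306


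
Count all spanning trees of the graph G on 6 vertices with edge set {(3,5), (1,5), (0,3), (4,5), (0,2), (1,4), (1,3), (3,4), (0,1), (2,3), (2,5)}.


By Kirchhoff's matrix tree theorem, the number of spanning trees equals
the determinant of any cofactor of the Laplacian matrix L.
G has 6 vertices and 11 edges.
Computing the (5 x 5) cofactor determinant gives 209.

209


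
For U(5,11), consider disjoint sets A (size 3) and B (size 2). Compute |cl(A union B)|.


|A union B| = 3 + 2 = 5 (disjoint).
In U(5,11), cl(S) = S if |S| < 5, else cl(S) = E.
Since 5 >= 5, cl(A union B) = E.
|cl(A union B)| = 11.

11


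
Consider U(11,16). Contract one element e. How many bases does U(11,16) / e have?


Contracting e from U(11,16) gives U(10,15).
Bases of U(10,15) = (15 choose 10) = 3003.

3003


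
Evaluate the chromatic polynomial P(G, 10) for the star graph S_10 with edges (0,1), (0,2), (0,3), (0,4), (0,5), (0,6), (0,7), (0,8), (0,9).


P(tree, k) = k * (k-1)^(9) for any tree on 10 vertices.
P(10) = 10 * 9^9 = 10 * 387420489 = 3874204890.

3874204890


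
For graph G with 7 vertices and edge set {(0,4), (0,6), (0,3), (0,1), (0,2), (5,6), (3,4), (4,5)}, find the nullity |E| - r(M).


Cycle rank (nullity) = |E| - r(M) = |E| - (|V| - c).
|E| = 8, |V| = 7, c = 1.
Nullity = 8 - (7 - 1) = 8 - 6 = 2.

2


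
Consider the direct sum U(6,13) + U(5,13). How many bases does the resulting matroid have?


Bases of a direct sum M1 + M2: |B| = |B(M1)| * |B(M2)|.
|B(U(6,13))| = C(13,6) = 1716.
|B(U(5,13))| = C(13,5) = 1287.
Total bases = 1716 * 1287 = 2208492.

2208492


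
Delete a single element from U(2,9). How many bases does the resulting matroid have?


Deleting e from U(2,9) gives U(2,8) since n > r.
Bases of U(2,8) = (8 choose 2) = 28.

28


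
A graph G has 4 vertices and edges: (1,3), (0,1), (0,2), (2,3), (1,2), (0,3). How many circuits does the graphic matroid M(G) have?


A circuit in a graphic matroid = edge set of a simple cycle.
G has 4 vertices and 6 edges.
Enumerating all minimal edge subsets forming cycles...
Total circuits found: 7.

7


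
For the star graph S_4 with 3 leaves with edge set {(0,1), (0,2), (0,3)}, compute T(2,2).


A star on 4 vertices is a tree with 3 edges.
T(x,y) = x^(3) for any tree.
T(2,2) = 2^3 = 8.

8


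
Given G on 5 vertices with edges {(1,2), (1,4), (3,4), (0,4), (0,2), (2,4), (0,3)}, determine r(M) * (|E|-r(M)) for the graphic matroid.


r(M) = |V| - c = 5 - 1 = 4.
nullity = |E| - r(M) = 7 - 4 = 3.
Product = 4 * 3 = 12.

12


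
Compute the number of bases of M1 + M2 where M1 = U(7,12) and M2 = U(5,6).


Bases of a direct sum M1 + M2: |B| = |B(M1)| * |B(M2)|.
|B(U(7,12))| = C(12,7) = 792.
|B(U(5,6))| = C(6,5) = 6.
Total bases = 792 * 6 = 4752.

4752


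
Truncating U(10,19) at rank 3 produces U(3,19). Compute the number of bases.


Truncating U(10,19) to rank 3 gives U(3,19).
Bases of U(3,19) are all 3-element subsets of 19 elements.
Number of bases = C(19,3) = 19! / (3! * 16!) = 969.

969


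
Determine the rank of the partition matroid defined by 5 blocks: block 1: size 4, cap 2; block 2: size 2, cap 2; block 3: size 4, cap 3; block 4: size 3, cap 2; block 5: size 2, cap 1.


Rank of a partition matroid = sum of min(|Si|, ci) for each block.
= min(4,2) + min(2,2) + min(4,3) + min(3,2) + min(2,1)
= 2 + 2 + 3 + 2 + 1
= 10.

10


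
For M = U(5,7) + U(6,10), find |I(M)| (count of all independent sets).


For a direct sum, |I(M1+M2)| = |I(M1)| * |I(M2)|.
|I(U(5,7))| = sum C(7,k) for k=0..5 = 120.
|I(U(6,10))| = sum C(10,k) for k=0..6 = 848.
Total = 120 * 848 = 101760.

101760


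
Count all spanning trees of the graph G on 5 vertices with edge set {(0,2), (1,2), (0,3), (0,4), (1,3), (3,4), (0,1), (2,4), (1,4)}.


By Kirchhoff's matrix tree theorem, the number of spanning trees equals
the determinant of any cofactor of the Laplacian matrix L.
G has 5 vertices and 9 edges.
Computing the (4 x 4) cofactor determinant gives 75.

75


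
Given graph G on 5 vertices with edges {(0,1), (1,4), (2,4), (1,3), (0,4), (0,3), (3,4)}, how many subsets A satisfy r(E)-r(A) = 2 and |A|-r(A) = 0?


R(x,y) = sum over A in 2^E of x^(r(E)-r(A)) * y^(|A|-r(A)).
G has 5 vertices, 7 edges. r(E) = 4.
Enumerate all 2^7 = 128 subsets.
Count subsets with r(E)-r(A)=2 and |A|-r(A)=0: 21.

21


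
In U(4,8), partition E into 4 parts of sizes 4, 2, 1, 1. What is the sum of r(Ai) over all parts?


r(Ai) = min(|Ai|, 4) for each part.
Sum = min(4,4) + min(2,4) + min(1,4) + min(1,4)
    = 4 + 2 + 1 + 1
    = 8.

8


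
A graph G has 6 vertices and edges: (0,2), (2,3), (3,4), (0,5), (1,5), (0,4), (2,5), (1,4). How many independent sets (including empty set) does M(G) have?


An independent set in a graphic matroid is an acyclic edge subset.
G has 6 vertices and 8 edges.
Enumerate all 2^8 = 256 subsets, checking for acyclicity.
Total independent sets = 190.

190


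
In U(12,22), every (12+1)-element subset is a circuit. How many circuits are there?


In U(12,22), circuits are the (13)-element subsets.
Any set of 13 elements is dependent, and removing any one element gives
an independent set of size 12, so it is a minimal dependent set.
Number of circuits = (22 choose 13) = 497420.

497420


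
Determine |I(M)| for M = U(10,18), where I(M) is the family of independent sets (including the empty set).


Independent sets of U(10,18) are all subsets of size <= 10.
Count = (18 choose 0) + (18 choose 1) + (18 choose 2) + (18 choose 3) + (18 choose 4) + (18 choose 5) + (18 choose 6) + (18 choose 7) + (18 choose 8) + (18 choose 9) + (18 choose 10)
     = 1 + 18 + 153 + 816 + 3060 + 8568 + 18564 + 31824 + 43758 + 48620 + 43758
     = 199140.

199140


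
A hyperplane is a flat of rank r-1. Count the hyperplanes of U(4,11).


Hyperplanes of U(4,11) are flats of rank 3.
In a uniform matroid, these are exactly the (3)-element subsets.
Count = C(11,3) = 11! / (3! * 8!) = 165.

165


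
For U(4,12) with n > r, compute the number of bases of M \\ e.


Deleting e from U(4,12) gives U(4,11) since n > r.
Bases of U(4,11) = C(11,4) = (11 * 10 * 9 * 8) / (1 * 2 * 3 * 4) = 330.

330


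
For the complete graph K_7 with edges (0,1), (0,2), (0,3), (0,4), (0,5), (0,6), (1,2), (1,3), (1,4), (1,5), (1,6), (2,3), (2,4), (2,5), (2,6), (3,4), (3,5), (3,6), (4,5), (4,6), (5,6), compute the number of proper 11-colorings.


P(K_7, k) = k(k-1)(k-2)...(k-6).
P(11) = (11) * (10) * (9) * (8) * (7) * (6) * (5) = 1663200.

1663200


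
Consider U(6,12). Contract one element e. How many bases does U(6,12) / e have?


Contracting e from U(6,12) gives U(5,11).
Bases of U(5,11) = C(11,5) = 11! / (5! * 6!) = 462.

462


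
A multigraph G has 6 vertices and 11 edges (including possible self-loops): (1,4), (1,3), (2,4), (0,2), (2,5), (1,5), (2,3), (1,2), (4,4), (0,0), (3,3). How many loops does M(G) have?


In a graphic matroid, a loop is a self-loop edge (u,u) with rank 0.
Examining all 11 edges for self-loops...
Self-loops found: (4,4), (0,0), (3,3)
Number of loops = 3.

3


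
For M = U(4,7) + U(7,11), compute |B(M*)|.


(M1+M2)* = M1* + M2*.
M1* = U(3,7), bases: C(7,3) = 35.
M2* = U(4,11), bases: C(11,4) = 330.
|B(M*)| = 35 * 330 = 11550.

11550


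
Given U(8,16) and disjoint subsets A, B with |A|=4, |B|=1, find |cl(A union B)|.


|A union B| = 4 + 1 = 5 (disjoint).
In U(8,16), cl(S) = S if |S| < 8, else cl(S) = E.
Since 5 < 8, cl(A union B) = A union B.
|cl(A union B)| = 5.

5


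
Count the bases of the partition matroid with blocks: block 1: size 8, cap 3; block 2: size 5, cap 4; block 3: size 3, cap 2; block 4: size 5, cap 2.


A basis picks exactly ci elements from block i.
Number of bases = product of C(|Si|, ci).
= C(8,3) * C(5,4) * C(3,2) * C(5,2)
= 56 * 5 * 3 * 10
= 8400.

8400


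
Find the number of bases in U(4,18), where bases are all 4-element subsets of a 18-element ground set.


Bases of U(4,18) are all 4-element subsets of the 18-element ground set.
Number of bases = C(18,4).
C(18,4) = (18 * 17 * 16 * 15) / (1 * 2 * 3 * 4) = 3060.

3060


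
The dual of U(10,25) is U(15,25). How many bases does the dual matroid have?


The dual of U(r,n) is U(n-r, n) = U(15,25).
Bases of U(15,25) are all (15)-element subsets.
|B(M*)| = C(25,15) = 25! / (15! * 10!) = 3268760.

3268760


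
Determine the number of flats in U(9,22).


Flats of U(9,22): every subset of size < 9 is a flat, plus E itself.
Count = (22 choose 0) + (22 choose 1) + (22 choose 2) + (22 choose 3) + (22 choose 4) + (22 choose 5) + (22 choose 6) + (22 choose 7) + (22 choose 8) + 1
     = 1 + 22 + 231 + 1540 + 7315 + 26334 + 74613 + 170544 + 319770 + 1
     = 600371.

600371


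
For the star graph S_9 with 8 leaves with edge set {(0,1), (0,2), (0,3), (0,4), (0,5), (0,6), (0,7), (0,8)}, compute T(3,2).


A star on 9 vertices is a tree with 8 edges.
T(x,y) = x^(8) for any tree.
T(3,2) = 3^8 = 6561.

6561


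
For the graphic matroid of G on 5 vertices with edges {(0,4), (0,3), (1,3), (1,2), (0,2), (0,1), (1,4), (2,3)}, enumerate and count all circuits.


A circuit in a graphic matroid = edge set of a simple cycle.
G has 5 vertices and 8 edges.
Enumerating all minimal edge subsets forming cycles...
Total circuits found: 12.

12


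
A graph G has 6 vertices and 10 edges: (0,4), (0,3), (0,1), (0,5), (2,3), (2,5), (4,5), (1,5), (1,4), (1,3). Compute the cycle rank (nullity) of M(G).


Cycle rank (nullity) = |E| - r(M) = |E| - (|V| - c).
|E| = 10, |V| = 6, c = 1.
Nullity = 10 - (6 - 1) = 10 - 5 = 5.

5


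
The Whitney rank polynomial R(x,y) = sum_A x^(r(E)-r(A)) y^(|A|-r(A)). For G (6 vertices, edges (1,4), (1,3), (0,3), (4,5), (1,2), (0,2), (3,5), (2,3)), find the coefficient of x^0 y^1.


R(x,y) = sum over A in 2^E of x^(r(E)-r(A)) * y^(|A|-r(A)).
G has 6 vertices, 8 edges. r(E) = 5.
Enumerate all 2^8 = 256 subsets.
Count subsets with r(E)-r(A)=0 and |A|-r(A)=1: 24.

24


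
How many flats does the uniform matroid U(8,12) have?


Flats of U(8,12): every subset of size < 8 is a flat, plus E itself.
Count = C(12,0) + C(12,1) + C(12,2) + C(12,3) + C(12,4) + C(12,5) + C(12,6) + C(12,7) + 1
     = 1 + 12 + 66 + 220 + 495 + 792 + 924 + 792 + 1
     = 3303.

3303


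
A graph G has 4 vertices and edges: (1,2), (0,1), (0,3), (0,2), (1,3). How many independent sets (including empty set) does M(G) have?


An independent set in a graphic matroid is an acyclic edge subset.
G has 4 vertices and 5 edges.
Enumerate all 2^5 = 32 subsets, checking for acyclicity.
Total independent sets = 24.

24


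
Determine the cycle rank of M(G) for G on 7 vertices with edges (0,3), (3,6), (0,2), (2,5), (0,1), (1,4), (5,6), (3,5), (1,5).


Cycle rank (nullity) = |E| - r(M) = |E| - (|V| - c).
|E| = 9, |V| = 7, c = 1.
Nullity = 9 - (7 - 1) = 9 - 6 = 3.

3


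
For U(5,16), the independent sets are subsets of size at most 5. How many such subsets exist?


Independent sets of U(5,16) are all subsets of size <= 5.
Count = (16 choose 0) + (16 choose 1) + (16 choose 2) + (16 choose 3) + (16 choose 4) + (16 choose 5)
     = 1 + 16 + 120 + 560 + 1820 + 4368
     = 6885.

6885


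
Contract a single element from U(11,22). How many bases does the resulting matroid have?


Contracting e from U(11,22) gives U(10,21).
Bases of U(10,21) = C(21,10) = 352716.

352716


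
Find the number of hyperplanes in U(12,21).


Hyperplanes of U(12,21) are flats of rank 11.
In a uniform matroid, these are exactly the (11)-element subsets.
Count = C(21,11) = 352716.

352716


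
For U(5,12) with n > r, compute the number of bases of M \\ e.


Deleting e from U(5,12) gives U(5,11) since n > r.
Bases of U(5,11) = (11 choose 5) = 462.

462


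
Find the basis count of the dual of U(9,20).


The dual of U(r,n) is U(n-r, n) = U(11,20).
Bases of U(11,20) are all (11)-element subsets.
|B(M*)| = C(20,11) = 20! / (11! * 9!) = 167960.

167960


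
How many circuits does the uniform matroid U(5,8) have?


In U(5,8), circuits are the (6)-element subsets.
Any set of 6 elements is dependent, and removing any one element gives
an independent set of size 5, so it is a minimal dependent set.
Number of circuits = C(8,6) = 8! / (6! * 2!) = 28.

28


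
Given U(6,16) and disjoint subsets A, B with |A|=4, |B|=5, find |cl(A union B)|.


|A union B| = 4 + 5 = 9 (disjoint).
In U(6,16), cl(S) = S if |S| < 6, else cl(S) = E.
Since 9 >= 6, cl(A union B) = E.
|cl(A union B)| = 16.

16


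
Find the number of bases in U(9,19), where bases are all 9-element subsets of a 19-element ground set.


Bases of U(9,19) are all 9-element subsets of the 19-element ground set.
Number of bases = C(19,9).
(19 choose 9) = 92378.

92378


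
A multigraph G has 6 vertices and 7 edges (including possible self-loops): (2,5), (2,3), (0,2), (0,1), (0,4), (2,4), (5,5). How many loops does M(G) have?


In a graphic matroid, a loop is a self-loop edge (u,u) with rank 0.
Examining all 7 edges for self-loops...
Self-loops found: (5,5)
Number of loops = 1.

1


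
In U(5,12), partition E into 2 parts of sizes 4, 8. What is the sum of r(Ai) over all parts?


r(Ai) = min(|Ai|, 5) for each part.
Sum = min(4,5) + min(8,5)
    = 4 + 5
    = 9.

9


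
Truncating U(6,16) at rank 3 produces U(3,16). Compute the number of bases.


Truncating U(6,16) to rank 3 gives U(3,16).
Bases of U(3,16) are all 3-element subsets of 16 elements.
Number of bases = C(16,3) = 16! / (3! * 13!) = 560.

560


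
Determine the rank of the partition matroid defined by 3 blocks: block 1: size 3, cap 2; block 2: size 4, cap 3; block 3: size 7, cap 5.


Rank of a partition matroid = sum of min(|Si|, ci) for each block.
= min(3,2) + min(4,3) + min(7,5)
= 2 + 3 + 5
= 10.

10


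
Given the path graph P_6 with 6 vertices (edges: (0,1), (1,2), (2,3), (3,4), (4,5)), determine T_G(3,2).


A path on 6 vertices is a tree with 5 edges.
T(x,y) = x^(5) for any tree.
T(3,2) = 3^5 = 243.

243


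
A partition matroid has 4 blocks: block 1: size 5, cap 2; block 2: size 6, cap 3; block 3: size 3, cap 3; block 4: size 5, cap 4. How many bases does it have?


A basis picks exactly ci elements from block i.
Number of bases = product of C(|Si|, ci).
= C(5,2) * C(6,3) * C(3,3) * C(5,4)
= 10 * 20 * 1 * 5
= 1000.

1000


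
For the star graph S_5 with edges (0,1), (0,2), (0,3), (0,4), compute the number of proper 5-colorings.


P(tree, k) = k * (k-1)^(4) for any tree on 5 vertices.
P(5) = 5 * 4^4 = 5 * 256 = 1280.

1280


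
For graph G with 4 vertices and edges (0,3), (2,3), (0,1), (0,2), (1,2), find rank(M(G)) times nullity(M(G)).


r(M) = |V| - c = 4 - 1 = 3.
nullity = |E| - r(M) = 5 - 3 = 2.
Product = 3 * 2 = 6.

6


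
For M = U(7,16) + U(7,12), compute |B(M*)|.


(M1+M2)* = M1* + M2*.
M1* = U(9,16), bases: C(16,9) = 11440.
M2* = U(5,12), bases: C(12,5) = 792.
|B(M*)| = 11440 * 792 = 9060480.

9060480


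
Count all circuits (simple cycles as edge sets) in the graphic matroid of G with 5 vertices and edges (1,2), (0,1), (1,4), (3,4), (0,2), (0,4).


A circuit in a graphic matroid = edge set of a simple cycle.
G has 5 vertices and 6 edges.
Enumerating all minimal edge subsets forming cycles...
Total circuits found: 3.

3


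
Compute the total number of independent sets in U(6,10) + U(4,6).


For a direct sum, |I(M1+M2)| = |I(M1)| * |I(M2)|.
|I(U(6,10))| = sum C(10,k) for k=0..6 = 848.
|I(U(4,6))| = sum C(6,k) for k=0..4 = 57.
Total = 848 * 57 = 48336.

48336


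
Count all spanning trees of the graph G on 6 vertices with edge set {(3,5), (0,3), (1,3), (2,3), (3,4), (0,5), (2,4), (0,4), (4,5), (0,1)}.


By Kirchhoff's matrix tree theorem, the number of spanning trees equals
the determinant of any cofactor of the Laplacian matrix L.
G has 6 vertices and 10 edges.
Computing the (5 x 5) cofactor determinant gives 99.

99


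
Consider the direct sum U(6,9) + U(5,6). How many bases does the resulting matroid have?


Bases of a direct sum M1 + M2: |B| = |B(M1)| * |B(M2)|.
|B(U(6,9))| = C(9,6) = 84.
|B(U(5,6))| = C(6,5) = 6.
Total bases = 84 * 6 = 504.

504


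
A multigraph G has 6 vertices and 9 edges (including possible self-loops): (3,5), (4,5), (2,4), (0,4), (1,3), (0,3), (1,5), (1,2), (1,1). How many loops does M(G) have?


In a graphic matroid, a loop is a self-loop edge (u,u) with rank 0.
Examining all 9 edges for self-loops...
Self-loops found: (1,1)
Number of loops = 1.

1


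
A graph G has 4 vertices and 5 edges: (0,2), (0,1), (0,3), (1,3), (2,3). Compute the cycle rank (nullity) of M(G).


Cycle rank (nullity) = |E| - r(M) = |E| - (|V| - c).
|E| = 5, |V| = 4, c = 1.
Nullity = 5 - (4 - 1) = 5 - 3 = 2.

2


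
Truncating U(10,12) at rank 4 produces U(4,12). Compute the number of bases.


Truncating U(10,12) to rank 4 gives U(4,12).
Bases of U(4,12) are all 4-element subsets of 12 elements.
Number of bases = (12 choose 4) = 495.

495


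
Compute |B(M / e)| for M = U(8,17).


Contracting e from U(8,17) gives U(7,16).
Bases of U(7,16) = C(16,7) = 11440.

11440


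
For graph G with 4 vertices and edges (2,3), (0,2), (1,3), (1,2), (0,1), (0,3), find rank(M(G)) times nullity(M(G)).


r(M) = |V| - c = 4 - 1 = 3.
nullity = |E| - r(M) = 6 - 3 = 3.
Product = 3 * 3 = 9.

9


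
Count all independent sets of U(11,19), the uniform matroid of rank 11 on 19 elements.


Independent sets of U(11,19) are all subsets of size <= 11.
Count = C(19,0) + C(19,1) + C(19,2) + C(19,3) + C(19,4) + C(19,5) + C(19,6) + C(19,7) + C(19,8) + C(19,9) + C(19,10) + C(19,11)
     = 1 + 19 + 171 + 969 + 3876 + 11628 + 27132 + 50388 + 75582 + 92378 + 92378 + 75582
     = 430104.

430104


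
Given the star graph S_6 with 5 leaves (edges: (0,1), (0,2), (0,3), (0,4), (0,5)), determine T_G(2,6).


A star on 6 vertices is a tree with 5 edges.
T(x,y) = x^(5) for any tree.
T(2,6) = 2^5 = 32.

32


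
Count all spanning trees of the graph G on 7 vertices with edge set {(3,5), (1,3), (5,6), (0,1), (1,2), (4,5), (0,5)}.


By Kirchhoff's matrix tree theorem, the number of spanning trees equals
the determinant of any cofactor of the Laplacian matrix L.
G has 7 vertices and 7 edges.
Computing the (6 x 6) cofactor determinant gives 4.

4


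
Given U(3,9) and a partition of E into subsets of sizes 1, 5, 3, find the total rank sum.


r(Ai) = min(|Ai|, 3) for each part.
Sum = min(1,3) + min(5,3) + min(3,3)
    = 1 + 3 + 3
    = 7.

7


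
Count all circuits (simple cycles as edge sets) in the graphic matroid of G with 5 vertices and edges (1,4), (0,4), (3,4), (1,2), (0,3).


A circuit in a graphic matroid = edge set of a simple cycle.
G has 5 vertices and 5 edges.
Enumerating all minimal edge subsets forming cycles...
Total circuits found: 1.

1


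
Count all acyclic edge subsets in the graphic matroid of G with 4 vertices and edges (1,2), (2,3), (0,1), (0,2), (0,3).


An independent set in a graphic matroid is an acyclic edge subset.
G has 4 vertices and 5 edges.
Enumerate all 2^5 = 32 subsets, checking for acyclicity.
Total independent sets = 24.

24


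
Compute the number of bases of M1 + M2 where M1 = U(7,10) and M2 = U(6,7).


Bases of a direct sum M1 + M2: |B| = |B(M1)| * |B(M2)|.
|B(U(7,10))| = C(10,7) = 120.
|B(U(6,7))| = C(7,6) = 7.
Total bases = 120 * 7 = 840.

840


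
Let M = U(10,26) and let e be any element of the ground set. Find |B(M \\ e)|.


Deleting e from U(10,26) gives U(10,25) since n > r.
Bases of U(10,25) = (25 choose 10) = 3268760.

3268760


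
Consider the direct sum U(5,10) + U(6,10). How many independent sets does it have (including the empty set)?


For a direct sum, |I(M1+M2)| = |I(M1)| * |I(M2)|.
|I(U(5,10))| = sum C(10,k) for k=0..5 = 638.
|I(U(6,10))| = sum C(10,k) for k=0..6 = 848.
Total = 638 * 848 = 541024.

541024


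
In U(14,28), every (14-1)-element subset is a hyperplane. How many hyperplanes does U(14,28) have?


Hyperplanes of U(14,28) are flats of rank 13.
In a uniform matroid, these are exactly the (13)-element subsets.
Count = (28 choose 13) = 37442160.

37442160


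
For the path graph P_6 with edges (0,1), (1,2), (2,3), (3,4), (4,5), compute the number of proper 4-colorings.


P(P_6, k) = k * (k-1)^(5).
P(4) = 4 * 3^5 = 4 * 243 = 972.

972


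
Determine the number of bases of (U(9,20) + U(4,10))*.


(M1+M2)* = M1* + M2*.
M1* = U(11,20), bases: C(20,11) = 167960.
M2* = U(6,10), bases: C(10,6) = 210.
|B(M*)| = 167960 * 210 = 35271600.

35271600


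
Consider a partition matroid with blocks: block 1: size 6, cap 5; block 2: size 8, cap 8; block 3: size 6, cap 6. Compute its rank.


Rank of a partition matroid = sum of min(|Si|, ci) for each block.
= min(6,5) + min(8,8) + min(6,6)
= 5 + 8 + 6
= 19.

19


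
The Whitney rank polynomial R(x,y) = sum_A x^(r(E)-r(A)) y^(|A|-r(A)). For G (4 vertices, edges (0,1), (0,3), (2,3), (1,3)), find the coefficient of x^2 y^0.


R(x,y) = sum over A in 2^E of x^(r(E)-r(A)) * y^(|A|-r(A)).
G has 4 vertices, 4 edges. r(E) = 3.
Enumerate all 2^4 = 16 subsets.
Count subsets with r(E)-r(A)=2 and |A|-r(A)=0: 4.

4


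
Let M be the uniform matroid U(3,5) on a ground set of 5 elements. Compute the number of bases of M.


Bases of U(3,5) are all 3-element subsets of the 5-element ground set.
Number of bases = C(5,3).
C(5,3) = 5! / (3! * 2!) = 10.

10


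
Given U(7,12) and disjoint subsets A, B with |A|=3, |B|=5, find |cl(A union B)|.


|A union B| = 3 + 5 = 8 (disjoint).
In U(7,12), cl(S) = S if |S| < 7, else cl(S) = E.
Since 8 >= 7, cl(A union B) = E.
|cl(A union B)| = 12.

12
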